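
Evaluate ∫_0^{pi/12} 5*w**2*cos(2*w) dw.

-5/8 + 5*pi**2/576 + 5*sqrt(3)*pi/48

Integrate by parts twice (u = w^2, dv = 5*cos(2*w) dw).
An antiderivative is F(w) = 5*w**2*sin(2*w)/2 + 5*w*cos(2*w)/2 - 5*sin(2*w)/4.
Then F(pi/12) - F(0) = (-5/8 + 5*pi**2/576 + 5*sqrt(3)*pi/48) - (0) = -5/8 + 5*pi**2/576 + 5*sqrt(3)*pi/48.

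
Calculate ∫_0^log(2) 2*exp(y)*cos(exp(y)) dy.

-2*sin(1) + 2*sin(2)

Let u = exp(y), so du = exp(y) dy. When y = 0, u = 1; when y = log(2), u = 2.
The integral becomes 2·∫ cos(u) du from 1 to 2, with antiderivative 2*sin(u).
Back in y: F(y) = 2*sin(exp(y)).
Then F(log(2)) - F(0) = (2*sin(2)) - (2*sin(1)) = -2*sin(1) + 2*sin(2).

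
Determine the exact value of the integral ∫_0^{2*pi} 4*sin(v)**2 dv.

Use the identity sin^2(v) = (1 - cos(2*v))/2.
An antiderivative is F(v) = 2*v - sin(2*v).
Then F(2*pi) - F(0) = (4*pi) - (0) = 4*pi.

4*pi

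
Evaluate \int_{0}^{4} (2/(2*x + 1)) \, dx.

log(9)

An antiderivative is F(x) = log(2*x + 1).
Then F(4) - F(0) = (log(9)) - (0) = log(9).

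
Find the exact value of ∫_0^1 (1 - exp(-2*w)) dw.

An antiderivative is F(w) = w + exp(-2*w)/2.
Then F(1) - F(0) = (exp(-2)/2 + 1) - (1/2) = (1 + exp(2))*exp(-2)/2.

(1 + exp(2))*exp(-2)/2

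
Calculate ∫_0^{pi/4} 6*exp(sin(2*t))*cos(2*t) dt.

-3 + 3*E

Let u = sin(2*t), so du = 2*cos(2*t) dt. When t = 0, u = 0; when t = pi/4, u = 1.
The integral becomes 3·∫ exp(u) du from 0 to 1, with antiderivative 3*exp(u).
Back in t: F(t) = 3*exp(sin(2*t)).
Then F(pi/4) - F(0) = (3*E) - (3) = -3 + 3*E.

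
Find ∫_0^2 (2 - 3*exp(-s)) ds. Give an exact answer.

An antiderivative is F(s) = 2*s + 3*exp(-s).
Then F(2) - F(0) = (3*exp(-2) + 4) - (3) = 3*exp(-2) + 1.

3*exp(-2) + 1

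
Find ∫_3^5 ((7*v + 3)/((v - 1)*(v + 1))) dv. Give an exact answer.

Factor the denominator: v**2 - 1 = (v + 1)(v - 1).
Partial fractions: (7*v + 3)/((v - 1)*(v + 1)) = 2/(v + 1) + 5/(v - 1).
An antiderivative is F(v) = 5*log(v - 1) + 2*log(v + 1).
Then F(5) - F(3) = (2*log(3) + 12*log(2)) - (9*log(2)) = log(72).

log(72)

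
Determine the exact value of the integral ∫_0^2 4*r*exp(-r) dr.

4 - 12*exp(-2)

Integrate by parts once (u = r, dv = 4*exp(-r) dr).
An antiderivative is F(r) = (-4*r - 4)*exp(-r).
Then F(2) - F(0) = (-12*exp(-2)) - (-4) = 4 - 12*exp(-2).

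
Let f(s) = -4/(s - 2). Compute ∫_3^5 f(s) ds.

An antiderivative is F(s) = -4*log(s - 2).
Then F(5) - F(3) = (-log(81)) - (0) = -log(81).

-log(81)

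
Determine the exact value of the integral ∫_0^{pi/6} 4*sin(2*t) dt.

1

An antiderivative is F(t) = -2*cos(2*t).
Then F(pi/6) - F(0) = (-1) - (-2) = 1.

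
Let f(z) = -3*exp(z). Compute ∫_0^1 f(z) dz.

An antiderivative is F(z) = -3*exp(z).
Then F(1) - F(0) = (-3*E) - (-3) = 3 - 3*E.

3 - 3*E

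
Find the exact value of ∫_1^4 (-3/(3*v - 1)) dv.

log(2/11)

An antiderivative is F(v) = -log(3*v - 1).
Then F(4) - F(1) = (-log(11)) - (-log(2)) = log(2/11).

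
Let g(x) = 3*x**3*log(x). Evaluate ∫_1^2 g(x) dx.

Integrate by parts once (u = ln x, dv = 3*x**3 dx).
An antiderivative is F(x) = 3*x**4*(4*log(x) - 1)/16.
Then F(2) - F(1) = (-3 + 12*log(2)) - (-3/16) = -45/16 + 12*log(2).

-45/16 + 12*log(2)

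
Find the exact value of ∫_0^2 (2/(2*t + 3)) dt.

Let u = 2*t + 3, so du = 2 dt. When t = 0, u = 3; when t = 2, u = 7.
The integral becomes ∫ 1/u du from 3 to 7, with antiderivative log(u).
Back in t: F(t) = log(2*t + 3).
Then F(2) - F(0) = (log(7)) - (log(3)) = log(7/3).

log(7/3)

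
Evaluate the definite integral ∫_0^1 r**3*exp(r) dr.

Integrate by parts 3 times (u = r^3, dv = exp(r) dr).
An antiderivative is F(r) = (r**3 - 3*r**2 + 6*r - 6)*exp(r).
Then F(1) - F(0) = (-2*E) - (-6) = 6 - 2*E.

6 - 2*E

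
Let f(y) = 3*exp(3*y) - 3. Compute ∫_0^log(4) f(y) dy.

63 - log(64)

An antiderivative is F(y) = exp(3*y) - 3*y.
Then F(log(4)) - F(0) = (64 - log(64)) - (1) = 63 - log(64).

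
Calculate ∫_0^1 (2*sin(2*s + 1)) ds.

cos(1) - cos(3)

Let u = 2*s + 1, so du = 2 ds. When s = 0, u = 1; when s = 1, u = 3.
The integral becomes ∫ sin(u) du from 1 to 3, with antiderivative -cos(u).
Back in s: F(s) = -cos(2*s + 1).
Then F(1) - F(0) = (-cos(3)) - (-cos(1)) = cos(1) - cos(3).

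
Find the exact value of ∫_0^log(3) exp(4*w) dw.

20

Let u = exp(w), so du = exp(w) dw. When w = 0, u = 1; when w = log(3), u = 3.
The integral becomes ∫ u**3 du from 1 to 3, with antiderivative u**4/4.
Back in w: F(w) = exp(4*w)/4.
Then F(log(3)) - F(0) = (81/4) - (1/4) = 20.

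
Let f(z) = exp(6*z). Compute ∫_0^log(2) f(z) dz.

Let u = exp(z), so du = exp(z) dz. When z = 0, u = 1; when z = log(2), u = 2.
The integral becomes ∫ u**5 du from 1 to 2, with antiderivative u**6/6.
Back in z: F(z) = exp(6*z)/6.
Then F(log(2)) - F(0) = (32/3) - (1/6) = 21/2.

21/2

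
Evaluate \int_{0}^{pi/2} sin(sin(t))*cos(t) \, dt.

Let u = sin(t), so du = cos(t) dt. When t = 0, u = 0; when t = pi/2, u = 1.
The integral becomes ∫ sin(u) du from 0 to 1, with antiderivative -cos(u).
Back in t: F(t) = -cos(sin(t)).
Then F(pi/2) - F(0) = (-cos(1)) - (-1) = 1 - cos(1).

1 - cos(1)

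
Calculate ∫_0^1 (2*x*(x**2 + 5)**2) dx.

91/3

Let u = x**2 + 5, so du = 2*x dx. When x = 0, u = 5; when x = 1, u = 6.
The integral becomes ∫ u**2 du from 5 to 6, with antiderivative u**3/3.
Back in x: F(x) = (x**2 + 5)**3/3.
Then F(1) - F(0) = (72) - (125/3) = 91/3.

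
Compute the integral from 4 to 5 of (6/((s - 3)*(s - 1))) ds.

log(27/8)

Factor the denominator: s**2 - 4*s + 3 = (s - 1)(s - 3).
Partial fractions: 6/((s - 3)*(s - 1)) = -3/(s - 1) + 3/(s - 3).
An antiderivative is F(s) = 3*log(s - 3) - 3*log(s - 1).
Then F(5) - F(4) = (-log(8)) - (-log(27)) = log(27/8).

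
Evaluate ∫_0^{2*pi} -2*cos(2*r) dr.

An antiderivative is F(r) = -sin(2*r).
Then F(2*pi) - F(0) = (0) - (0) = 0.

0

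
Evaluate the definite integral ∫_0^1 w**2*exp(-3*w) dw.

Integrate by parts twice (u = w^2, dv = exp(-3*w) dw).
An antiderivative is F(w) = (-9*w**2 - 6*w - 2)*exp(-3*w)/27.
Then F(1) - F(0) = (-17*exp(-3)/27) - (-2/27) = 2/27 - 17*exp(-3)/27.

2/27 - 17*exp(-3)/27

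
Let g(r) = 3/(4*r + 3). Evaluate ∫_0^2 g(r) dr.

-3*log(3)/4 + 3*log(11)/4

An antiderivative is F(r) = 3*log(4*r + 3)/4.
Then F(2) - F(0) = (3*log(11)/4) - (3*log(3)/4) = -3*log(3)/4 + 3*log(11)/4.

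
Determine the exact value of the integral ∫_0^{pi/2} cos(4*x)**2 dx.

Use the identity cos^2(4*x) = (1 + cos(8*x))/2.
An antiderivative is F(x) = x/2 + sin(8*x)/16.
Then F(pi/2) - F(0) = (pi/4) - (0) = pi/4.

pi/4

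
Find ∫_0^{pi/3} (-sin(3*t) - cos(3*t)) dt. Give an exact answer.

An antiderivative is F(t) = -sin(3*t)/3 + cos(3*t)/3.
Then F(pi/3) - F(0) = (-1/3) - (1/3) = -2/3.

-2/3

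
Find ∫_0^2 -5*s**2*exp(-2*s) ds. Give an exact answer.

Integrate by parts twice (u = s^2, dv = -5*exp(-2*s) ds).
An antiderivative is F(s) = (10*s**2 + 10*s + 5)*exp(-2*s)/4.
Then F(2) - F(0) = (65*exp(-4)/4) - (5/4) = -5/4 + 65*exp(-4)/4.

-5/4 + 65*exp(-4)/4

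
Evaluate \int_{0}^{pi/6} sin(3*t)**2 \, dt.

pi/12

Use the identity sin^2(3*t) = (1 - cos(6*t))/2.
An antiderivative is F(t) = t/2 - sin(6*t)/12.
Then F(pi/6) - F(0) = (pi/12) - (0) = pi/12.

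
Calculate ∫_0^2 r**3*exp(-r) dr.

6 - 38*exp(-2)

Integrate by parts 3 times (u = r^3, dv = exp(-r) dr).
An antiderivative is F(r) = (-r**3 - 3*r**2 - 6*r - 6)*exp(-r).
Then F(2) - F(0) = (-38*exp(-2)) - (-6) = 6 - 38*exp(-2).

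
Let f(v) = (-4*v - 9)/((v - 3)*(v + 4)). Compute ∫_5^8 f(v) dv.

-3*log(5) + log(2) + log(3)

Factor the denominator: v**2 + v - 12 = (v + 4)(v - 3).
Partial fractions: (-4*v - 9)/((v - 3)*(v + 4)) = -1/(v + 4) - 3/(v - 3).
An antiderivative is F(v) = -3*log(v - 3) - log(v + 4).
Then F(8) - F(5) = (-3*log(5) - 2*log(2) - log(3)) - (-log(72)) = -3*log(5) + log(2) + log(3).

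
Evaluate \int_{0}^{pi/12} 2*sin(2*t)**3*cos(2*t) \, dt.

1/64

Let u = sin(2*t), so du = 2*cos(2*t) dt. When t = 0, u = 0; when t = pi/12, u = 1/2.
The integral becomes ∫ u**3 du from 0 to 1/2, with antiderivative u**4/4.
Back in t: F(t) = sin(2*t)**4/4.
Then F(pi/12) - F(0) = (1/64) - (0) = 1/64.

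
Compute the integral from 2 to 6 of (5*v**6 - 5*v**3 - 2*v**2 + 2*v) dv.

By the power rule, an antiderivative is F(v) = 5*v**7/7 - 5*v**4/4 - 2*v**3/3 + v**2.
Then F(6) - F(2) = (1387584/7) - (1472/21) = 4161280/21.

4161280/21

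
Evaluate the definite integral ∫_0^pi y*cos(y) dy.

-2

Integrate by parts once (u = y, dv = cos(y) dy).
An antiderivative is F(y) = y*sin(y) + cos(y).
Then F(pi) - F(0) = (-1) - (1) = -2.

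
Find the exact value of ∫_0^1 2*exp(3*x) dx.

-2/3 + 2*exp(3)/3

An antiderivative is F(x) = 2*exp(3*x)/3.
Then F(1) - F(0) = (2*exp(3)/3) - (2/3) = -2/3 + 2*exp(3)/3.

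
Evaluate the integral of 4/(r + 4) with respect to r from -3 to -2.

log(16)

An antiderivative is F(r) = 4*log(r + 4).
Then F(-2) - F(-3) = (log(16)) - (0) = log(16).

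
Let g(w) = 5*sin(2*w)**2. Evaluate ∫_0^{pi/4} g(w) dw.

5*pi/8

Use the identity sin^2(2*w) = (1 - cos(4*w))/2.
An antiderivative is F(w) = 5*w/2 - 5*sin(4*w)/8.
Then F(pi/4) - F(0) = (5*pi/8) - (0) = 5*pi/8.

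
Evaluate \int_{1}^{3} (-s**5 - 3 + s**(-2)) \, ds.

By the power rule, an antiderivative is F(s) = -s**6/6 - 3*s - 1/s.
Then F(3) - F(1) = (-785/6) - (-25/6) = -380/3.

-380/3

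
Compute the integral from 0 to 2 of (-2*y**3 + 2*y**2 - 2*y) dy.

By the power rule, an antiderivative is F(y) = -y**4/2 + 2*y**3/3 - y**2.
Then F(2) - F(0) = (-20/3) - (0) = -20/3.

-20/3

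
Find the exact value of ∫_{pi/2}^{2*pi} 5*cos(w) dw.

An antiderivative is F(w) = 5*sin(w).
Then F(2*pi) - F(pi/2) = (0) - (5) = -5.

-5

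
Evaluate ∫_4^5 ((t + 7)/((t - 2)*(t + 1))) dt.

log(75/32)

Factor the denominator: t**2 - t - 2 = (t + 1)(t - 2).
Partial fractions: (t + 7)/((t - 2)*(t + 1)) = -2/(t + 1) + 3/(t - 2).
An antiderivative is F(t) = 3*log(t - 2) - 2*log(t + 1).
Then F(5) - F(4) = (log(3/4)) - (log(8/25)) = log(75/32).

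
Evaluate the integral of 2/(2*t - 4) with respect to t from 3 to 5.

An antiderivative is F(t) = log(2*t - 4).
Then F(5) - F(3) = (log(6)) - (log(2)) = log(3).

log(3)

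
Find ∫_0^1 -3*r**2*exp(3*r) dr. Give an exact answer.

Integrate by parts twice (u = r^2, dv = -3*exp(3*r) dr).
An antiderivative is F(r) = (-9*r**2 + 6*r - 2)*exp(3*r)/9.
Then F(1) - F(0) = (-5*exp(3)/9) - (-2/9) = 2/9 - 5*exp(3)/9.

2/9 - 5*exp(3)/9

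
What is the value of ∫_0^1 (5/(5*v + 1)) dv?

log(6)

Let u = 5*v + 1, so du = 5 dv. When v = 0, u = 1; when v = 1, u = 6.
The integral becomes ∫ 1/u du from 1 to 6, with antiderivative log(u).
Back in v: F(v) = log(5*v + 1).
Then F(1) - F(0) = (log(6)) - (0) = log(6).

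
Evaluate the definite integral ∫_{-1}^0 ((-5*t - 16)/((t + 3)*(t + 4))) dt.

Factor the denominator: t**2 + 7*t + 12 = (t + 4)(t + 3).
Partial fractions: (-5*t - 16)/((t + 3)*(t + 4)) = -4/(t + 4) - 1/(t + 3).
An antiderivative is F(t) = -log(t + 3) - 4*log(t + 4).
Then F(0) - F(-1) = (-8*log(2) - log(3)) - (-4*log(3) - log(2)) = -7*log(2) + 3*log(3).

-7*log(2) + 3*log(3)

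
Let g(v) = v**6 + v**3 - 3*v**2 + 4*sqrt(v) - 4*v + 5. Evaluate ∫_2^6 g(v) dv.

-16*sqrt(2)/3 + 16*sqrt(6) + 280284/7

By the power rule, an antiderivative is F(v) = v**7/7 + v**4/4 + 8*v**(3/2)/3 - v**3 - 2*v**2 + 5*v.
Then F(6) - F(2) = (16*sqrt(6) + 280398/7) - (16*sqrt(2)/3 + 114/7) = -16*sqrt(2)/3 + 16*sqrt(6) + 280284/7.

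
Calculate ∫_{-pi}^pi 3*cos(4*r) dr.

0

An antiderivative is F(r) = 3*sin(4*r)/4.
Then F(pi) - F(-pi) = (0) - (0) = 0.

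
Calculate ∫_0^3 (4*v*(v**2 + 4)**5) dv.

Let u = v**2 + 4, so du = 2*v dv. When v = 0, u = 4; when v = 3, u = 13.
The integral becomes 2·∫ u**5 du from 4 to 13, with antiderivative u**6/3.
Back in v: F(v) = (v**2 + 4)**6/3.
Then F(3) - F(0) = (4826809/3) - (4096/3) = 1607571.

1607571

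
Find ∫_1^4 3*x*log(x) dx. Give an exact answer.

-45/4 + 48*log(2)

Integrate by parts once (u = ln x, dv = 3*x dx).
An antiderivative is F(x) = 3*x**2*(2*log(x) - 1)/4.
Then F(4) - F(1) = (-12 + 48*log(2)) - (-3/4) = -45/4 + 48*log(2).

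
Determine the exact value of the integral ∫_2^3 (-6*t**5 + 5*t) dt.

By the power rule, an antiderivative is F(t) = -t**6 + 5*t**2/2.
Then F(3) - F(2) = (-1413/2) - (-54) = -1305/2.

-1305/2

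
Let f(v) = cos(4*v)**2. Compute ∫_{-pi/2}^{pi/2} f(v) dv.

Use the identity cos^2(4*v) = (1 + cos(8*v))/2.
An antiderivative is F(v) = v/2 + sin(8*v)/16.
Then F(pi/2) - F(-pi/2) = (pi/4) - (-pi/4) = pi/2.

pi/2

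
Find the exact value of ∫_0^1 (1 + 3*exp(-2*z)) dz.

5/2 - 3*exp(-2)/2

An antiderivative is F(z) = z - 3*exp(-2*z)/2.
Then F(1) - F(0) = (1 - 3*exp(-2)/2) - (-3/2) = 5/2 - 3*exp(-2)/2.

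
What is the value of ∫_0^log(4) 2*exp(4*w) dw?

Let u = exp(w), so du = exp(w) dw. When w = 0, u = 1; when w = log(4), u = 4.
The integral becomes 2·∫ u**3 du from 1 to 4, with antiderivative u**4/2.
Back in w: F(w) = exp(4*w)/2.
Then F(log(4)) - F(0) = (128) - (1/2) = 255/2.

255/2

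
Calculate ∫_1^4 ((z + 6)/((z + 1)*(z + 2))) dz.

Factor the denominator: z**2 + 3*z + 2 = (z + 2)(z + 1).
Partial fractions: (z + 6)/((z + 1)*(z + 2)) = -4/(z + 2) + 5/(z + 1).
An antiderivative is F(z) = 5*log(z + 1) - 4*log(z + 2).
Then F(4) - F(1) = (-4*log(3) - 4*log(2) + 5*log(5)) - (log(32/81)) = -9*log(2) + 5*log(5).

-9*log(2) + 5*log(5)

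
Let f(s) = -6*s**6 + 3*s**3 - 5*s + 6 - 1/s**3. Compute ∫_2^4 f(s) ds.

By the power rule, an antiderivative is F(s) = -6*s**7/7 + 3*s**4/4 - 5*s**2/2 + 6*s + 1/(2*s**2).
Then F(4) - F(2) = (-3106297/224) - (-5353/56) = -3084885/224.

-3084885/224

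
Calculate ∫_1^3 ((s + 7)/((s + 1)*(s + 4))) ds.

log(20/7)

Factor the denominator: s**2 + 5*s + 4 = (s + 4)(s + 1).
Partial fractions: (s + 7)/((s + 1)*(s + 4)) = -1/(s + 4) + 2/(s + 1).
An antiderivative is F(s) = 2*log(s + 1) - log(s + 4).
Then F(3) - F(1) = (log(16/7)) - (log(4/5)) = log(20/7).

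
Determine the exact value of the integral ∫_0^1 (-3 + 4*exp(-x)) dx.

An antiderivative is F(x) = -3*x - 4*exp(-x).
Then F(1) - F(0) = (-3 - 4*exp(-1)) - (-4) = 1 - 4*exp(-1).

1 - 4*exp(-1)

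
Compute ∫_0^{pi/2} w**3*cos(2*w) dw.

Integrate by parts 3 times (u = w^3, dv = cos(2*w) dw).
An antiderivative is F(w) = w**3*sin(2*w)/2 + 3*w**2*cos(2*w)/4 - 3*w*sin(2*w)/4 - 3*cos(2*w)/8.
Then F(pi/2) - F(0) = (3/8 - 3*pi**2/16) - (-3/8) = 3/4 - 3*pi**2/16.

3/4 - 3*pi**2/16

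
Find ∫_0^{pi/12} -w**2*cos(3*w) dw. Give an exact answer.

sqrt(2)*(-8*pi - pi**2 + 32)/864

Integrate by parts twice (u = w^2, dv = -cos(3*w) dw).
An antiderivative is F(w) = -w**2*sin(3*w)/3 - 2*w*cos(3*w)/9 + 2*sin(3*w)/27.
Then F(pi/12) - F(0) = (sqrt(2)*(-8*pi - pi**2 + 32)/864) - (0) = sqrt(2)*(-8*pi - pi**2 + 32)/864.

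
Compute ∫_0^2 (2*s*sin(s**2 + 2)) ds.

-cos(6) + cos(2)

Let u = s**2 + 2, so du = 2*s ds. When s = 0, u = 2; when s = 2, u = 6.
The integral becomes ∫ sin(u) du from 2 to 6, with antiderivative -cos(u).
Back in s: F(s) = -cos(s**2 + 2).
Then F(2) - F(0) = (-cos(6)) - (-cos(2)) = -cos(6) + cos(2).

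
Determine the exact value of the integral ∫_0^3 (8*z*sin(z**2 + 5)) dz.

-4*cos(14) + 4*cos(5)

Let u = z**2 + 5, so du = 2*z dz. When z = 0, u = 5; when z = 3, u = 14.
The integral becomes 4·∫ sin(u) du from 5 to 14, with antiderivative -4*cos(u).
Back in z: F(z) = -4*cos(z**2 + 5).
Then F(3) - F(0) = (-4*cos(14)) - (-4*cos(5)) = -4*cos(14) + 4*cos(5).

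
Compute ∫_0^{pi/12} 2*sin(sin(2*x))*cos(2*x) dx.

1 - cos(1/2)

Let u = sin(2*x), so du = 2*cos(2*x) dx. When x = 0, u = 0; when x = pi/12, u = 1/2.
The integral becomes ∫ sin(u) du from 0 to 1/2, with antiderivative -cos(u).
Back in x: F(x) = -cos(sin(2*x)).
Then F(pi/12) - F(0) = (-cos(1/2)) - (-1) = 1 - cos(1/2).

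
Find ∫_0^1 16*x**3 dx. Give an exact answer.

4

Let u = 2*x, so du = 2 dx. When x = 0, u = 0; when x = 1, u = 2.
The integral becomes ∫ u**3 du from 0 to 2, with antiderivative u**4/4.
Back in x: F(x) = 4*x**4.
Then F(1) - F(0) = (4) - (0) = 4.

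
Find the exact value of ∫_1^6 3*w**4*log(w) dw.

Integrate by parts once (u = ln w, dv = 3*w**4 dw).
An antiderivative is F(w) = 3*w**5*(5*log(w) - 1)/25.
Then F(6) - F(1) = (-23328/25 + 23328*log(6)/5) - (-3/25) = -933 + 23328*log(6)/5.

-933 + 23328*log(6)/5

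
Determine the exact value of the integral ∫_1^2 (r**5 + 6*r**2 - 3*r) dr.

20

By the power rule, an antiderivative is F(r) = r**6/6 + 2*r**3 - 3*r**2/2.
Then F(2) - F(1) = (62/3) - (2/3) = 20.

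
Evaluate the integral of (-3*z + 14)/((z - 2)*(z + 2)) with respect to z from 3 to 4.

Factor the denominator: z**2 - 4 = (z + 2)(z - 2).
Partial fractions: (-3*z + 14)/((z - 2)*(z + 2)) = -5/(z + 2) + 2/(z - 2).
An antiderivative is F(z) = 2*log(z - 2) - 5*log(z + 2).
Then F(4) - F(3) = (-5*log(3) - 3*log(2)) - (-5*log(5)) = -5*log(3) - 3*log(2) + 5*log(5).

-5*log(3) - 3*log(2) + 5*log(5)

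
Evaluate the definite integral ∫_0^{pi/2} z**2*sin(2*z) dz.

-1/2 + pi**2/8

Integrate by parts twice (u = z^2, dv = sin(2*z) dz).
An antiderivative is F(z) = -z**2*cos(2*z)/2 + z*sin(2*z)/2 + cos(2*z)/4.
Then F(pi/2) - F(0) = (-1/4 + pi**2/8) - (1/4) = -1/2 + pi**2/8.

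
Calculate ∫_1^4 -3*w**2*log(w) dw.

Integrate by parts once (u = ln w, dv = -3*w**2 dw).
An antiderivative is F(w) = -w**3*(3*log(w) - 1)/3.
Then F(4) - F(1) = (64/3 - 128*log(2)) - (1/3) = 21 - 128*log(2).

21 - 128*log(2)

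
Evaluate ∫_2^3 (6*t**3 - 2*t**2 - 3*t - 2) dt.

By the power rule, an antiderivative is F(t) = 3*t**4/2 - 2*t**3/3 - 3*t**2/2 - 2*t.
Then F(3) - F(2) = (84) - (26/3) = 226/3.

226/3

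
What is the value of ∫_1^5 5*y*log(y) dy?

Integrate by parts once (u = ln y, dv = 5*y dy).
An antiderivative is F(y) = 5*y**2*(2*log(y) - 1)/4.
Then F(5) - F(1) = (-125/4 + 125*log(5)/2) - (-5/4) = -30 + 125*log(5)/2.

-30 + 125*log(5)/2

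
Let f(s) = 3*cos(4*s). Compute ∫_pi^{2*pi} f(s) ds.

0

An antiderivative is F(s) = 3*sin(4*s)/4.
Then F(2*pi) - F(pi) = (0) - (0) = 0.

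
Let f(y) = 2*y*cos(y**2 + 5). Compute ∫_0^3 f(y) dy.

Let u = y**2 + 5, so du = 2*y dy. When y = 0, u = 5; when y = 3, u = 14.
The integral becomes ∫ cos(u) du from 5 to 14, with antiderivative sin(u).
Back in y: F(y) = sin(y**2 + 5).
Then F(3) - F(0) = (sin(14)) - (sin(5)) = -sin(5) + sin(14).

-sin(5) + sin(14)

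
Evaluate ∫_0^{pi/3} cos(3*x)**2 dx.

pi/6

Use the identity cos^2(3*x) = (1 + cos(6*x))/2.
An antiderivative is F(x) = x/2 + sin(6*x)/12.
Then F(pi/3) - F(0) = (pi/6) - (0) = pi/6.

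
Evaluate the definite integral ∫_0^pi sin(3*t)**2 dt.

Use the identity sin^2(3*t) = (1 - cos(6*t))/2.
An antiderivative is F(t) = t/2 - sin(6*t)/12.
Then F(pi) - F(0) = (pi/2) - (0) = pi/2.

pi/2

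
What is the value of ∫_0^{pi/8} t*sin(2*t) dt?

Integrate by parts once (u = t, dv = sin(2*t) dt).
An antiderivative is F(t) = -t*cos(2*t)/2 + sin(2*t)/4.
Then F(pi/8) - F(0) = (sqrt(2)*(4 - pi)/32) - (0) = sqrt(2)*(4 - pi)/32.

sqrt(2)*(4 - pi)/32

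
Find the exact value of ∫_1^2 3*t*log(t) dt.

-9/4 + log(64)

Integrate by parts once (u = ln t, dv = 3*t dt).
An antiderivative is F(t) = 3*t**2*(2*log(t) - 1)/4.
Then F(2) - F(1) = (-3 + log(64)) - (-3/4) = -9/4 + log(64).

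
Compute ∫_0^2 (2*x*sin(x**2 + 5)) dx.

Let u = x**2 + 5, so du = 2*x dx. When x = 0, u = 5; when x = 2, u = 9.
The integral becomes ∫ sin(u) du from 5 to 9, with antiderivative -cos(u).
Back in x: F(x) = -cos(x**2 + 5).
Then F(2) - F(0) = (-cos(9)) - (-cos(5)) = cos(5) - cos(9).

cos(5) - cos(9)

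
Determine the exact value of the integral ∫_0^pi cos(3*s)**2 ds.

pi/2

Use the identity cos^2(3*s) = (1 + cos(6*s))/2.
An antiderivative is F(s) = s/2 + sin(6*s)/12.
Then F(pi) - F(0) = (pi/2) - (0) = pi/2.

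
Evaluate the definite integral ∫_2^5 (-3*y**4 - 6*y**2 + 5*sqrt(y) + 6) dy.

-10359/5 - 20*sqrt(2)/3 + 50*sqrt(5)/3

By the power rule, an antiderivative is F(y) = -3*y**5/5 + 10*y**(3/2)/3 - 2*y**3 + 6*y.
Then F(5) - F(2) = (-2095 + 50*sqrt(5)/3) - (-116/5 + 20*sqrt(2)/3) = -10359/5 - 20*sqrt(2)/3 + 50*sqrt(5)/3.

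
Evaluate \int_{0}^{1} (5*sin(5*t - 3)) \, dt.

Let u = 5*t - 3, so du = 5 dt. When t = 0, u = -3; when t = 1, u = 2.
The integral becomes ∫ sin(u) du from -3 to 2, with antiderivative -cos(u).
Back in t: F(t) = -cos(5*t - 3).
Then F(1) - F(0) = (-cos(2)) - (-cos(3)) = cos(3) - cos(2).

cos(3) - cos(2)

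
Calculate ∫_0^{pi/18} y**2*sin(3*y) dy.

-2/27 - sqrt(3)*pi**2/1944 + pi/162 + sqrt(3)/27

Integrate by parts twice (u = y^2, dv = sin(3*y) dy).
An antiderivative is F(y) = -y**2*cos(3*y)/3 + 2*y*sin(3*y)/9 + 2*cos(3*y)/27.
Then F(pi/18) - F(0) = (-sqrt(3)*pi**2/1944 + pi/162 + sqrt(3)/27) - (2/27) = -2/27 - sqrt(3)*pi**2/1944 + pi/162 + sqrt(3)/27.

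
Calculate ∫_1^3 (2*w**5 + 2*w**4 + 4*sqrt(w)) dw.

8*sqrt(3) + 1684/5

By the power rule, an antiderivative is F(w) = w**6/3 + 2*w**5/5 + 8*w**(3/2)/3.
Then F(3) - F(1) = (8*sqrt(3) + 1701/5) - (17/5) = 8*sqrt(3) + 1684/5.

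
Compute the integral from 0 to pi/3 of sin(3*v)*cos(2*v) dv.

Use the identity sin(3*v)cos(2*v) = [sin(5*v) + sin(v)]/2.
An antiderivative is F(v) = -cos(v)/2 - cos(5*v)/10.
Then F(pi/3) - F(0) = (-3/10) - (-3/5) = 3/10.

3/10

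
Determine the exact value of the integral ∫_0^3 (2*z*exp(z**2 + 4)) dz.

Let u = z**2 + 4, so du = 2*z dz. When z = 0, u = 4; when z = 3, u = 13.
The integral becomes ∫ exp(u) du from 4 to 13, with antiderivative exp(u).
Back in z: F(z) = exp(z**2 + 4).
Then F(3) - F(0) = (exp(13)) - (exp(4)) = -exp(4) + exp(13).

-exp(4) + exp(13)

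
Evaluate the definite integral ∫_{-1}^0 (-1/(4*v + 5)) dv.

-log(5)/4

An antiderivative is F(v) = -log(4*v + 5)/4.
Then F(0) - F(-1) = (-log(5)/4) - (0) = -log(5)/4.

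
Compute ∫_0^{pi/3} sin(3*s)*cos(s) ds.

9/16

Use the identity sin(3*s)cos(s) = [sin(4*s) + sin(2*s)]/2.
An antiderivative is F(s) = -cos(2*s)/4 - cos(4*s)/8.
Then F(pi/3) - F(0) = (3/16) - (-3/8) = 9/16.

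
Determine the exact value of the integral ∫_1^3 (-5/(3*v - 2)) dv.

An antiderivative is F(v) = -5*log(3*v - 2)/3.
Then F(3) - F(1) = (-5*log(7)/3) - (0) = -5*log(7)/3.

-5*log(7)/3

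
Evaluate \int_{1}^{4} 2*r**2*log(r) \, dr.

Integrate by parts once (u = ln r, dv = 2*r**2 dr).
An antiderivative is F(r) = 2*r**3*(3*log(r) - 1)/9.
Then F(4) - F(1) = (-128/9 + 256*log(2)/3) - (-2/9) = -14 + 256*log(2)/3.

-14 + 256*log(2)/3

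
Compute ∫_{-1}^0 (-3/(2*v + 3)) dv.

An antiderivative is F(v) = -3*log(2*v + 3)/2.
Then F(0) - F(-1) = (-3*log(3)/2) - (0) = -3*log(3)/2.

-3*log(3)/2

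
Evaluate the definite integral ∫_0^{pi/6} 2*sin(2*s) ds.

1/2

An antiderivative is F(s) = -cos(2*s).
Then F(pi/6) - F(0) = (-1/2) - (-1) = 1/2.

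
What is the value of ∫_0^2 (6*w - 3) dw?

6

By the power rule, an antiderivative is F(w) = 3*w**2 - 3*w.
Then F(2) - F(0) = (6) - (0) = 6.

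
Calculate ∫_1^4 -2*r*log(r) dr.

15/2 - 32*log(2)

Integrate by parts once (u = ln r, dv = -2*r dr).
An antiderivative is F(r) = -r**2*(2*log(r) - 1)/2.
Then F(4) - F(1) = (8 - 32*log(2)) - (1/2) = 15/2 - 32*log(2).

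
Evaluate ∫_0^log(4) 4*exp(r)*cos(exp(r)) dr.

Let u = exp(r), so du = exp(r) dr. When r = 0, u = 1; when r = log(4), u = 4.
The integral becomes 4·∫ cos(u) du from 1 to 4, with antiderivative 4*sin(u).
Back in r: F(r) = 4*sin(exp(r)).
Then F(log(4)) - F(0) = (4*sin(4)) - (4*sin(1)) = -4*sin(1) + 4*sin(4).

-4*sin(1) + 4*sin(4)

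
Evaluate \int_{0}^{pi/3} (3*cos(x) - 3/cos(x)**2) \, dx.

-3*sqrt(3)/2

An antiderivative is F(x) = 3*sin(x) - 3*tan(x).
Then F(pi/3) - F(0) = (-3*sqrt(3)/2) - (0) = -3*sqrt(3)/2.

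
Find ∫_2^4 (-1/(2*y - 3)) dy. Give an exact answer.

An antiderivative is F(y) = -log(2*y - 3)/2.
Then F(4) - F(2) = (-log(5)/2) - (0) = -log(5)/2.

-log(5)/2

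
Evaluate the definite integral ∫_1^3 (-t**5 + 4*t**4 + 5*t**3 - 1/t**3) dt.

By the power rule, an antiderivative is F(t) = -t**6/6 + 4*t**5/5 + 5*t**4/4 + 1/(2*t**2).
Then F(3) - F(1) = (31357/180) - (143/60) = 7732/45.

7732/45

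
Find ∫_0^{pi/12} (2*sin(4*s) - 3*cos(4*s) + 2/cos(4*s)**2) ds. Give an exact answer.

An antiderivative is F(s) = -3*sin(4*s)/4 - cos(4*s)/2 + tan(4*s)/2.
Then F(pi/12) - F(0) = (-1/4 + sqrt(3)/8) - (-1/2) = sqrt(3)/8 + 1/4.

sqrt(3)/8 + 1/4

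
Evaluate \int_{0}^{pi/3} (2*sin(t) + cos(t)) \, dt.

sqrt(3)/2 + 1

An antiderivative is F(t) = sin(t) - 2*cos(t).
Then F(pi/3) - F(0) = (-1 + sqrt(3)/2) - (-2) = sqrt(3)/2 + 1.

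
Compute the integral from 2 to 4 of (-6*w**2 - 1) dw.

By the power rule, an antiderivative is F(w) = -2*w**3 - w.
Then F(4) - F(2) = (-132) - (-18) = -114.

-114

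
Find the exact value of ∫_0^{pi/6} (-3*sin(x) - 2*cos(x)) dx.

An antiderivative is F(x) = -2*sin(x) + 3*cos(x).
Then F(pi/6) - F(0) = (-1 + 3*sqrt(3)/2) - (3) = -4 + 3*sqrt(3)/2.

-4 + 3*sqrt(3)/2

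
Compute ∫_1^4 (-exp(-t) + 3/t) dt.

An antiderivative is F(t) = 3*log(t) + exp(-t).
Then F(4) - F(1) = (exp(-4) + 6*log(2)) - (exp(-1)) = -exp(-1) + exp(-4) + 6*log(2).

-exp(-1) + exp(-4) + 6*log(2)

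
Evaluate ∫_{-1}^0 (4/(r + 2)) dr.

log(16)

An antiderivative is F(r) = 4*log(r + 2).
Then F(0) - F(-1) = (log(16)) - (0) = log(16).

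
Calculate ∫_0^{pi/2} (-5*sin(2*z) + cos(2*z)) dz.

-5

An antiderivative is F(z) = sin(2*z)/2 + 5*cos(2*z)/2.
Then F(pi/2) - F(0) = (-5/2) - (5/2) = -5.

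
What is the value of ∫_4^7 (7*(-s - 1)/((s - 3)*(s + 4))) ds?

-3*log(11) + log(2)

Factor the denominator: s**2 + s - 12 = (s + 4)(s - 3).
Partial fractions: 7*(-s - 1)/((s - 3)*(s + 4)) = -3/(s + 4) - 4/(s - 3).
An antiderivative is F(s) = -4*log(s - 3) - 3*log(s + 4).
Then F(7) - F(4) = (-3*log(11) - 8*log(2)) - (-9*log(2)) = -3*log(11) + log(2).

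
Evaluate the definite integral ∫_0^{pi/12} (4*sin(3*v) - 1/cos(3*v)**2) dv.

1 - 2*sqrt(2)/3

An antiderivative is F(v) = -4*cos(3*v)/3 - tan(3*v)/3.
Then F(pi/12) - F(0) = (-2*sqrt(2)/3 - 1/3) - (-4/3) = 1 - 2*sqrt(2)/3.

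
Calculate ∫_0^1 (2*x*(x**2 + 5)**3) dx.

671/4

Let u = x**2 + 5, so du = 2*x dx. When x = 0, u = 5; when x = 1, u = 6.
The integral becomes ∫ u**3 du from 5 to 6, with antiderivative u**4/4.
Back in x: F(x) = (x**2 + 5)**4/4.
Then F(1) - F(0) = (324) - (625/4) = 671/4.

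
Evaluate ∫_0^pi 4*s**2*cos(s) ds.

Integrate by parts twice (u = s^2, dv = 4*cos(s) ds).
An antiderivative is F(s) = 4*s**2*sin(s) + 8*s*cos(s) - 8*sin(s).
Then F(pi) - F(0) = (-8*pi) - (0) = -8*pi.

-8*pi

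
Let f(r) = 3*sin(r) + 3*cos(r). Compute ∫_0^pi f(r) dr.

6

An antiderivative is F(r) = 3*sin(r) - 3*cos(r).
Then F(pi) - F(0) = (3) - (-3) = 6.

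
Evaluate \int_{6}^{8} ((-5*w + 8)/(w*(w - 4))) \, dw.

Factor the denominator: w**2 - 4*w = w(w - 4).
Partial fractions: (-5*w + 8)/(w*(w - 4)) = -2/w - 3/(w - 4).
An antiderivative is F(w) = -2*log(w) - 3*log(w - 4).
Then F(8) - F(6) = (-12*log(2)) - (-5*log(2) - 2*log(3)) = -7*log(2) + 2*log(3).

-7*log(2) + 2*log(3)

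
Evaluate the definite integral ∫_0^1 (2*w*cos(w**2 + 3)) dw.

Let u = w**2 + 3, so du = 2*w dw. When w = 0, u = 3; when w = 1, u = 4.
The integral becomes ∫ cos(u) du from 3 to 4, with antiderivative sin(u).
Back in w: F(w) = sin(w**2 + 3).
Then F(1) - F(0) = (sin(4)) - (sin(3)) = sin(4) - sin(3).

sin(4) - sin(3)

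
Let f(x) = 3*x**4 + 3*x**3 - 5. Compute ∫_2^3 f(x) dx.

By the power rule, an antiderivative is F(x) = 3*x**5/5 + 3*x**4/4 - 5*x.
Then F(3) - F(2) = (3831/20) - (106/5) = 3407/20.

3407/20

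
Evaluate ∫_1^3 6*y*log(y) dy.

Integrate by parts once (u = ln y, dv = 6*y dy).
An antiderivative is F(y) = 3*y**2*(2*log(y) - 1)/2.
Then F(3) - F(1) = (-27/2 + 27*log(3)) - (-3/2) = -12 + 27*log(3).

-12 + 27*log(3)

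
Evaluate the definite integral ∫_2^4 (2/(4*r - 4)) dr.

An antiderivative is F(r) = log(4*r - 4)/2.
Then F(4) - F(2) = (log(12)/2) - (log(2)) = log(3)/2.

log(3)/2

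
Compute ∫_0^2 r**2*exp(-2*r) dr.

(-13 + exp(4))*exp(-4)/4

Integrate by parts twice (u = r^2, dv = exp(-2*r) dr).
An antiderivative is F(r) = (-2*r**2 - 2*r - 1)*exp(-2*r)/4.
Then F(2) - F(0) = (-13*exp(-4)/4) - (-1/4) = (-13 + exp(4))*exp(-4)/4.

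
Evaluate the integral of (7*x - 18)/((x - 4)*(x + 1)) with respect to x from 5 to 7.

Factor the denominator: x**2 - 3*x - 4 = (x + 1)(x - 4).
Partial fractions: (7*x - 18)/((x - 4)*(x + 1)) = 5/(x + 1) + 2/(x - 4).
An antiderivative is F(x) = 2*log(x - 4) + 5*log(x + 1).
Then F(7) - F(5) = (2*log(3) + 15*log(2)) - (5*log(2) + 5*log(3)) = -3*log(3) + 10*log(2).

-3*log(3) + 10*log(2)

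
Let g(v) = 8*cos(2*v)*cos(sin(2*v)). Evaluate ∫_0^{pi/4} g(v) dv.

Let u = sin(2*v), so du = 2*cos(2*v) dv. When v = 0, u = 0; when v = pi/4, u = 1.
The integral becomes 4·∫ cos(u) du from 0 to 1, with antiderivative 4*sin(u).
Back in v: F(v) = 4*sin(sin(2*v)).
Then F(pi/4) - F(0) = (4*sin(1)) - (0) = 4*sin(1).

4*sin(1)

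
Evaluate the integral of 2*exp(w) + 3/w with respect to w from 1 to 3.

An antiderivative is F(w) = 2*exp(w) + 3*log(w).
Then F(3) - F(1) = (log(27) + 2*exp(3)) - (2*exp(1)) = -2*exp(1) + log(27) + 2*exp(3).

-2*exp(1) + log(27) + 2*exp(3)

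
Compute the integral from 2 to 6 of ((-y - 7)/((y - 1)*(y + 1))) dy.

-4*log(5) - 3*log(3) + 3*log(7)

Factor the denominator: y**2 - 1 = (y + 1)(y - 1).
Partial fractions: (-y - 7)/((y - 1)*(y + 1)) = 3/(y + 1) - 4/(y - 1).
An antiderivative is F(y) = -4*log(y - 1) + 3*log(y + 1).
Then F(6) - F(2) = (-4*log(5) + 3*log(7)) - (log(27)) = -4*log(5) - 3*log(3) + 3*log(7).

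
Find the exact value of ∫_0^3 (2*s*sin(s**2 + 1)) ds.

Let u = s**2 + 1, so du = 2*s ds. When s = 0, u = 1; when s = 3, u = 10.
The integral becomes ∫ sin(u) du from 1 to 10, with antiderivative -cos(u).
Back in s: F(s) = -cos(s**2 + 1).
Then F(3) - F(0) = (-cos(10)) - (-cos(1)) = cos(1) - cos(10).

cos(1) - cos(10)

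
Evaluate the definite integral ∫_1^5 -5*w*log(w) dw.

Integrate by parts once (u = ln w, dv = -5*w dw).
An antiderivative is F(w) = -5*w**2*(2*log(w) - 1)/4.
Then F(5) - F(1) = (125/4 - 125*log(5)/2) - (5/4) = 30 - 125*log(5)/2.

30 - 125*log(5)/2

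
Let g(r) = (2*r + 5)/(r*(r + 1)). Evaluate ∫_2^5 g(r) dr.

-8*log(2) + 5*log(5)

Factor the denominator: r**2 + r = (r + 1)r.
Partial fractions: (2*r + 5)/(r*(r + 1)) = -3/(r + 1) + 5/r.
An antiderivative is F(r) = 5*log(r) - 3*log(r + 1).
Then F(5) - F(2) = (-3*log(3) - 3*log(2) + 5*log(5)) - (log(32/27)) = -8*log(2) + 5*log(5).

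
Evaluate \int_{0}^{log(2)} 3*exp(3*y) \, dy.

Let u = exp(y), so du = exp(y) dy. When y = 0, u = 1; when y = log(2), u = 2.
The integral becomes 3·∫ u**2 du from 1 to 2, with antiderivative u**3.
Back in y: F(y) = exp(3*y).
Then F(log(2)) - F(0) = (8) - (1) = 7.

7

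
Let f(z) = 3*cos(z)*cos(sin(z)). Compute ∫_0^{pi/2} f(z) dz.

3*sin(1)

Let u = sin(z), so du = cos(z) dz. When z = 0, u = 0; when z = pi/2, u = 1.
The integral becomes 3·∫ cos(u) du from 0 to 1, with antiderivative 3*sin(u).
Back in z: F(z) = 3*sin(sin(z)).
Then F(pi/2) - F(0) = (3*sin(1)) - (0) = 3*sin(1).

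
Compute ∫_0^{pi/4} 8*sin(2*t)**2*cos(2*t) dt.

Let u = sin(2*t), so du = 2*cos(2*t) dt. When t = 0, u = 0; when t = pi/4, u = 1.
The integral becomes 4·∫ u**2 du from 0 to 1, with antiderivative 4*u**3/3.
Back in t: F(t) = 4*sin(2*t)**3/3.
Then F(pi/4) - F(0) = (4/3) - (0) = 4/3.

4/3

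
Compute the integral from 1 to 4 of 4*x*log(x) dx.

Integrate by parts once (u = ln x, dv = 4*x dx).
An antiderivative is F(x) = x**2*(2*log(x) - 1).
Then F(4) - F(1) = (-16 + 64*log(2)) - (-1) = -15 + 64*log(2).

-15 + 64*log(2)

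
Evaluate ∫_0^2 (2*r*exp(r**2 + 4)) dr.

Let u = r**2 + 4, so du = 2*r dr. When r = 0, u = 4; when r = 2, u = 8.
The integral becomes ∫ exp(u) du from 4 to 8, with antiderivative exp(u).
Back in r: F(r) = exp(r**2 + 4).
Then F(2) - F(0) = (exp(8)) - (exp(4)) = -exp(4) + exp(8).

-exp(4) + exp(8)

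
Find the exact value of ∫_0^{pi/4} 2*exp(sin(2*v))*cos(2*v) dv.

-1 + E

Let u = sin(2*v), so du = 2*cos(2*v) dv. When v = 0, u = 0; when v = pi/4, u = 1.
The integral becomes ∫ exp(u) du from 0 to 1, with antiderivative exp(u).
Back in v: F(v) = exp(sin(2*v)).
Then F(pi/4) - F(0) = (E) - (1) = -1 + E.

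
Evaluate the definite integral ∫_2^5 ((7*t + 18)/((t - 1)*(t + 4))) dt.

2*log(3) + 8*log(2)

Factor the denominator: t**2 + 3*t - 4 = (t + 4)(t - 1).
Partial fractions: (7*t + 18)/((t - 1)*(t + 4)) = 2/(t + 4) + 5/(t - 1).
An antiderivative is F(t) = 5*log(t - 1) + 2*log(t + 4).
Then F(5) - F(2) = (4*log(3) + 10*log(2)) - (log(36)) = 2*log(3) + 8*log(2).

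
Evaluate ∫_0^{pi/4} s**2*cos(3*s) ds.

Integrate by parts twice (u = s^2, dv = cos(3*s) ds).
An antiderivative is F(s) = s**2*sin(3*s)/3 + 2*s*cos(3*s)/9 - 2*sin(3*s)/27.
Then F(pi/4) - F(0) = (sqrt(2)*(-24*pi - 32 + 9*pi**2)/864) - (0) = sqrt(2)*(-24*pi - 32 + 9*pi**2)/864.

sqrt(2)*(-24*pi - 32 + 9*pi**2)/864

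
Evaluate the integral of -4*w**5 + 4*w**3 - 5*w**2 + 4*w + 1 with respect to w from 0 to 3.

By the power rule, an antiderivative is F(w) = -2*w**6/3 + w**4 - 5*w**3/3 + 2*w**2 + w.
Then F(3) - F(0) = (-429) - (0) = -429.

-429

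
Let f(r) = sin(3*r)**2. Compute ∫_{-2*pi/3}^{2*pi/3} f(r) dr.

2*pi/3

Use the identity sin^2(3*r) = (1 - cos(6*r))/2.
An antiderivative is F(r) = r/2 - sin(6*r)/12.
Then F(2*pi/3) - F(-2*pi/3) = (pi/3) - (-pi/3) = 2*pi/3.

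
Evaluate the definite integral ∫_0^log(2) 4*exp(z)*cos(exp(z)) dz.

Let u = exp(z), so du = exp(z) dz. When z = 0, u = 1; when z = log(2), u = 2.
The integral becomes 4·∫ cos(u) du from 1 to 2, with antiderivative 4*sin(u).
Back in z: F(z) = 4*sin(exp(z)).
Then F(log(2)) - F(0) = (4*sin(2)) - (4*sin(1)) = -4*sin(1) + 4*sin(2).

-4*sin(1) + 4*sin(2)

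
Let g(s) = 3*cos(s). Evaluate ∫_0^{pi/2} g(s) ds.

3

An antiderivative is F(s) = 3*sin(s).
Then F(pi/2) - F(0) = (3) - (0) = 3.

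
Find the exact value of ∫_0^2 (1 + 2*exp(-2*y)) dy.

An antiderivative is F(y) = y - exp(-2*y).
Then F(2) - F(0) = (2 - exp(-4)) - (-1) = 3 - exp(-4).

3 - exp(-4)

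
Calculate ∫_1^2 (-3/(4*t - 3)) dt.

An antiderivative is F(t) = -3*log(4*t - 3)/4.
Then F(2) - F(1) = (-3*log(5)/4) - (0) = -3*log(5)/4.

-3*log(5)/4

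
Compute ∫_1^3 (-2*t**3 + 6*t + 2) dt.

By the power rule, an antiderivative is F(t) = -t**4/2 + 3*t**2 + 2*t.
Then F(3) - F(1) = (-15/2) - (9/2) = -12.

-12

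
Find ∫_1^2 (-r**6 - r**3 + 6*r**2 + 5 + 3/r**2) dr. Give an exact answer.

By the power rule, an antiderivative is F(r) = -r**7/7 - r**4/4 + 2*r**3 + 5*r - 3/r.
Then F(2) - F(1) = (31/14) - (101/28) = -39/28.

-39/28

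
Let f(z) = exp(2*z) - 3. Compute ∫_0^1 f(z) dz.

-7/2 + exp(2)/2

An antiderivative is F(z) = exp(2*z)/2 - 3*z.
Then F(1) - F(0) = (-3 + exp(2)/2) - (1/2) = -7/2 + exp(2)/2.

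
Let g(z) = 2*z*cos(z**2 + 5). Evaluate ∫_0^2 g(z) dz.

sin(9) - sin(5)

Let u = z**2 + 5, so du = 2*z dz. When z = 0, u = 5; when z = 2, u = 9.
The integral becomes ∫ cos(u) du from 5 to 9, with antiderivative sin(u).
Back in z: F(z) = sin(z**2 + 5).
Then F(2) - F(0) = (sin(9)) - (sin(5)) = sin(9) - sin(5).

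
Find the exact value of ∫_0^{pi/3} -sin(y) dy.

An antiderivative is F(y) = cos(y).
Then F(pi/3) - F(0) = (1/2) - (1) = -1/2.

-1/2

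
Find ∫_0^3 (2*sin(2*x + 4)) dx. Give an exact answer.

cos(4) - cos(10)

Let u = 2*x + 4, so du = 2 dx. When x = 0, u = 4; when x = 3, u = 10.
The integral becomes ∫ sin(u) du from 4 to 10, with antiderivative -cos(u).
Back in x: F(x) = -cos(2*x + 4).
Then F(3) - F(0) = (-cos(10)) - (-cos(4)) = cos(4) - cos(10).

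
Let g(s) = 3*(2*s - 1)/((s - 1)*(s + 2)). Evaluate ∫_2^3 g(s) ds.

Factor the denominator: s**2 + s - 2 = (s + 2)(s - 1).
Partial fractions: 3*(2*s - 1)/((s - 1)*(s + 2)) = 5/(s + 2) + 1/(s - 1).
An antiderivative is F(s) = log(s - 1) + 5*log(s + 2).
Then F(3) - F(2) = (log(2) + 5*log(5)) - (10*log(2)) = -9*log(2) + 5*log(5).

-9*log(2) + 5*log(5)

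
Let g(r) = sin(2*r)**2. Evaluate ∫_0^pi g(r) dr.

Use the identity sin^2(2*r) = (1 - cos(4*r))/2.
An antiderivative is F(r) = r/2 - sin(4*r)/8.
Then F(pi) - F(0) = (pi/2) - (0) = pi/2.

pi/2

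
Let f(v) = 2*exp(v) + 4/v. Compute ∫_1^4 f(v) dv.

An antiderivative is F(v) = 2*exp(v) + 4*log(v).
Then F(4) - F(1) = (8*log(2) + 2*exp(4)) - (2*exp(1)) = -2*exp(1) + 8*log(2) + 2*exp(4).

-2*exp(1) + 8*log(2) + 2*exp(4)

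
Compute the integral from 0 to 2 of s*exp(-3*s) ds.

Integrate by parts once (u = s, dv = exp(-3*s) ds).
An antiderivative is F(s) = (-3*s - 1)*exp(-3*s)/9.
Then F(2) - F(0) = (-7*exp(-6)/9) - (-1/9) = (-7 + exp(6))*exp(-6)/9.

(-7 + exp(6))*exp(-6)/9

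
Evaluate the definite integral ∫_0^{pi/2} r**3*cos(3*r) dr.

-pi**3/24 + 2/27 + pi/9

Integrate by parts 3 times (u = r^3, dv = cos(3*r) dr).
An antiderivative is F(r) = r**3*sin(3*r)/3 + r**2*cos(3*r)/3 - 2*r*sin(3*r)/9 - 2*cos(3*r)/27.
Then F(pi/2) - F(0) = (-pi**3/24 + pi/9) - (-2/27) = -pi**3/24 + 2/27 + pi/9.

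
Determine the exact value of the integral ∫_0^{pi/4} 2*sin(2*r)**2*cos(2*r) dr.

1/3

Let u = sin(2*r), so du = 2*cos(2*r) dr. When r = 0, u = 0; when r = pi/4, u = 1.
The integral becomes ∫ u**2 du from 0 to 1, with antiderivative u**3/3.
Back in r: F(r) = sin(2*r)**3/3.
Then F(pi/4) - F(0) = (1/3) - (0) = 1/3.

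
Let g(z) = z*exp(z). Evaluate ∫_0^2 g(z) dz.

1 + exp(2)

Integrate by parts once (u = z, dv = exp(z) dz).
An antiderivative is F(z) = (z - 1)*exp(z).
Then F(2) - F(0) = (exp(2)) - (-1) = 1 + exp(2).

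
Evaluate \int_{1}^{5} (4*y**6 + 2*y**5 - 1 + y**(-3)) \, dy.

By the power rule, an antiderivative is F(y) = 4*y**7/7 + y**6/3 - y - 1/(2*y**2).
Then F(5) - F(1) = (52338479/1050) - (-25/42) = 8723184/175.

8723184/175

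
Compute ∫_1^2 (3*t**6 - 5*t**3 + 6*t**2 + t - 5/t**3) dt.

2761/56

By the power rule, an antiderivative is F(t) = 3*t**7/7 - 5*t**4/4 + 2*t**3 + t**2/2 + 5/(2*t**2).
Then F(2) - F(1) = (2995/56) - (117/28) = 2761/56.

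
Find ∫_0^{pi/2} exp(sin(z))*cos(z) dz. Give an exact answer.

Let u = sin(z), so du = cos(z) dz. When z = 0, u = 0; when z = pi/2, u = 1.
The integral becomes ∫ exp(u) du from 0 to 1, with antiderivative exp(u).
Back in z: F(z) = exp(sin(z)).
Then F(pi/2) - F(0) = (E) - (1) = -1 + E.

-1 + E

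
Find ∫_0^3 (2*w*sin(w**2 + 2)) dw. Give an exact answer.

Let u = w**2 + 2, so du = 2*w dw. When w = 0, u = 2; when w = 3, u = 11.
The integral becomes ∫ sin(u) du from 2 to 11, with antiderivative -cos(u).
Back in w: F(w) = -cos(w**2 + 2).
Then F(3) - F(0) = (-cos(11)) - (-cos(2)) = cos(2) - cos(11).

cos(2) - cos(11)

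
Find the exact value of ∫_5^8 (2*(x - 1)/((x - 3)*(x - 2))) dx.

Factor the denominator: x**2 - 5*x + 6 = (x - 2)(x - 3).
Partial fractions: 2*(x - 1)/((x - 3)*(x - 2)) = -2/(x - 2) + 4/(x - 3).
An antiderivative is F(x) = 4*log(x - 3) - 2*log(x - 2).
Then F(8) - F(5) = (-2*log(3) - 2*log(2) + 4*log(5)) - (log(16/9)) = -6*log(2) + 4*log(5).

-6*log(2) + 4*log(5)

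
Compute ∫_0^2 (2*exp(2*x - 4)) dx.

Let u = 2*x - 4, so du = 2 dx. When x = 0, u = -4; when x = 2, u = 0.
The integral becomes ∫ exp(u) du from -4 to 0, with antiderivative exp(u).
Back in x: F(x) = exp(2*x - 4).
Then F(2) - F(0) = (1) - (exp(-4)) = 1 - exp(-4).

1 - exp(-4)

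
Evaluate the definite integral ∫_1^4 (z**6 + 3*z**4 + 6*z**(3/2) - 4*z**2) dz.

103062/35

By the power rule, an antiderivative is F(z) = z**7/7 + 12*z**(5/2)/5 + 3*z**5/5 - 4*z**3/3.
Then F(4) - F(1) = (309376/105) - (38/21) = 103062/35.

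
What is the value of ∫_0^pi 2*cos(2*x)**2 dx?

Use the identity cos^2(2*x) = (1 + cos(4*x))/2.
An antiderivative is F(x) = x + sin(4*x)/4.
Then F(pi) - F(0) = (pi) - (0) = pi.

pi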